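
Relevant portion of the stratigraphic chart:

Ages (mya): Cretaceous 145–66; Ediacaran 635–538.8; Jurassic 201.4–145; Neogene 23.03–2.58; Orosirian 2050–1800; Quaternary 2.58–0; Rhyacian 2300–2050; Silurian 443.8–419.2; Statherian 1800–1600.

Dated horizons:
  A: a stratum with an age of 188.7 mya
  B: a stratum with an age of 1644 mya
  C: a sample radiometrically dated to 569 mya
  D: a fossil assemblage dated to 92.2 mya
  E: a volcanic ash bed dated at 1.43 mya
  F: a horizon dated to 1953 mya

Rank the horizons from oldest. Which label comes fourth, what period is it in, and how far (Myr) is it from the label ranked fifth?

Sorted oldest-first by Ma: F (1953), B (1644), C (569), A (188.7), D (92.2), E (1.43).
The fourth oldest is A at 188.7 Ma, which lies in 201.4–145 Ma: the Jurassic.
The fifth oldest is D at 92.2 Ma; separation = |188.7 − 92.2| = 96.5 Myr.

A, in the Jurassic; 96.5 million years to D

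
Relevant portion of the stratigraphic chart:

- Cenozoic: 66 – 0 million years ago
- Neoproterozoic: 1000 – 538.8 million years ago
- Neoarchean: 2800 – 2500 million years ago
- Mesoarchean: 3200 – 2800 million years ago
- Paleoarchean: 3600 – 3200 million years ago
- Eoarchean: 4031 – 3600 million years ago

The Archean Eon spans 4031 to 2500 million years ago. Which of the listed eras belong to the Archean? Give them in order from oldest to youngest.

Eoarchean, Paleoarchean, Mesoarchean, Neoarchean

Eras with both bounds inside 4031–2500 Ma: Eoarchean (4031–3600), Paleoarchean (3600–3200), Mesoarchean (3200–2800), Neoarchean (2800–2500).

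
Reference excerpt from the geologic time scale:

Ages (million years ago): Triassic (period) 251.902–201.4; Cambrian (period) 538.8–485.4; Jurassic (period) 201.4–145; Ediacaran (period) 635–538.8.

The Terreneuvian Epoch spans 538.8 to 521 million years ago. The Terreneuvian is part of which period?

Cambrian

The Terreneuvian (538.8–521 Ma) lies entirely within 538.8–485.4 Ma, the Cambrian Period.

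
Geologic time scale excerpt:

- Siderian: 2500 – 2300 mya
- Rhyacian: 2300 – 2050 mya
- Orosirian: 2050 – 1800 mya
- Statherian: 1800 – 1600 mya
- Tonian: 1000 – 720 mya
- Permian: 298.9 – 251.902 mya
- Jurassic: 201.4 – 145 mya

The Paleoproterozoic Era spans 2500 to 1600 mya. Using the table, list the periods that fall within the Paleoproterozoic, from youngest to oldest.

Statherian, Orosirian, Rhyacian, Siderian

Periods with both bounds inside 2500–1600 Ma: Statherian (1800–1600), Orosirian (2050–1800), Rhyacian (2300–2050), Siderian (2500–2300).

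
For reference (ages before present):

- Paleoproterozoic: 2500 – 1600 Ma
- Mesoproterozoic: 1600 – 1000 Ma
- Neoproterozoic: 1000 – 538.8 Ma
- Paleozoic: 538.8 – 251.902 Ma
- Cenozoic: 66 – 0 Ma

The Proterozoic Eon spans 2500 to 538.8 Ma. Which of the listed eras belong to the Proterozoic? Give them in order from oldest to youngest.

Paleoproterozoic, Mesoproterozoic, Neoproterozoic

Eras with both bounds inside 2500–538.8 Ma: Paleoproterozoic (2500–1600), Mesoproterozoic (1600–1000), Neoproterozoic (1000–538.8).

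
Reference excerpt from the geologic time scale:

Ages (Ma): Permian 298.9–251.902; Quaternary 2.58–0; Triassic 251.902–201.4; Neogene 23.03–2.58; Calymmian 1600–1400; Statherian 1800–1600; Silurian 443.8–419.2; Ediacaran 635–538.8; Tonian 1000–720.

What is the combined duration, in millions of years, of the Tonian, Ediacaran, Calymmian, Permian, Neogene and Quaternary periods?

646.228 million years

Duration is start − end for each: (1000 − 720) + (635 − 538.8) + (1600 − 1400) + (298.9 − 251.902) + (23.03 − 2.58) + (2.58 − 0).
That is 280 + 96.2 + 200 + 46.998 + 20.45 + 2.58, which totals 646.228 million years.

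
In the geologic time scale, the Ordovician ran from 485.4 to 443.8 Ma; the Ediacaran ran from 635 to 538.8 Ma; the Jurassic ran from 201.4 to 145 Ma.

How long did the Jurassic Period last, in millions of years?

201.4 − 145 = 56.4 million years.

56.4 million years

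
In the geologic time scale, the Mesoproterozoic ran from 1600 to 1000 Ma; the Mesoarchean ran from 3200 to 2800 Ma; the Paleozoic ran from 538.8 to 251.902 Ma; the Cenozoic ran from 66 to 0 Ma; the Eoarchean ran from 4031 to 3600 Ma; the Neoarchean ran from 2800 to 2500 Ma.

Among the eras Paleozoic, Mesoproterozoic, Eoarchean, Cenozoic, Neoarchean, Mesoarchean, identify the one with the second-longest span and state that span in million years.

Eoarchean, 431 million years

Start − end for each: Paleozoic 538.8 − 251.902 = 286.898; Mesoproterozoic 1600 − 1000 = 600; Eoarchean 4031 − 3600 = 431; Cenozoic 66 − 0 = 66; Neoarchean 2800 − 2500 = 300; Mesoarchean 3200 − 2800 = 400.
Ranking these from longest: Mesoproterozoic > Eoarchean > Mesoarchean > Neoarchean > Paleozoic > Cenozoic.
Position 2 in that ranking is Eoarchean, which lasted 431 Myr.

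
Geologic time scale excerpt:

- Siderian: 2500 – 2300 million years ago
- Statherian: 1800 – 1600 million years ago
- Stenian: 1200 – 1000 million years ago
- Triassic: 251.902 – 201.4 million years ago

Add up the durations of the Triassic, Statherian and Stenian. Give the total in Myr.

Each duration: Triassic = 50.502; Statherian = 200; Stenian = 200.
Sum: 50.502 + 200 + 200 = 450.502 Myr.

450.502 million years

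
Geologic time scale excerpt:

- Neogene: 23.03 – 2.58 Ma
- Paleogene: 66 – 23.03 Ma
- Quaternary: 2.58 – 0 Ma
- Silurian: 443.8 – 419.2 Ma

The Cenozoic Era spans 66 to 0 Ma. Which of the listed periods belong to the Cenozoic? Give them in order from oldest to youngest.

Periods with both bounds inside 66–0 Ma: Paleogene (66–23.03), Neogene (23.03–2.58), Quaternary (2.58–0).

Paleogene, Neogene, Quaternary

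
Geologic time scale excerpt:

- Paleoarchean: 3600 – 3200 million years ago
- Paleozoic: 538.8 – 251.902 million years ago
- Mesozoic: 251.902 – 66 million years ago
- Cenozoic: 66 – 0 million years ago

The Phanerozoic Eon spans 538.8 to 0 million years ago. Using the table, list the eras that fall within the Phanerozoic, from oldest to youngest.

Eras with both bounds inside 538.8–0 Ma: Paleozoic (538.8–251.902), Mesozoic (251.902–66), Cenozoic (66–0).

Paleozoic, Mesozoic, Cenozoic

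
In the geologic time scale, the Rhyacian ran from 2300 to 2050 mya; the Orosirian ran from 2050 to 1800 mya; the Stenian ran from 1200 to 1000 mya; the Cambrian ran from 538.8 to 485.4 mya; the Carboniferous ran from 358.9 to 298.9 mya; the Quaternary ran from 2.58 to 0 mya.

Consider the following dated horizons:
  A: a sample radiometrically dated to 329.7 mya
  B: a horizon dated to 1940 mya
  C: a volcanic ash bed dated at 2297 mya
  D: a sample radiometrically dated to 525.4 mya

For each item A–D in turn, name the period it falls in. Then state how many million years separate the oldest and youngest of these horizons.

A — Carboniferous; B — Orosirian; C — Rhyacian; D — Cambrian; span 1967.3 million years

A: 329.7 Ma lies in 358.9–298.9 Ma, so Carboniferous.
B: 1940 Ma lies in 2050–1800 Ma, so Orosirian.
C: 2297 Ma lies in 2300–2050 Ma, so Rhyacian.
D: 525.4 Ma lies in 538.8–485.4 Ma, so Cambrian.
Oldest = 2297 Ma, youngest = 329.7 Ma → span 1967.3 Myr.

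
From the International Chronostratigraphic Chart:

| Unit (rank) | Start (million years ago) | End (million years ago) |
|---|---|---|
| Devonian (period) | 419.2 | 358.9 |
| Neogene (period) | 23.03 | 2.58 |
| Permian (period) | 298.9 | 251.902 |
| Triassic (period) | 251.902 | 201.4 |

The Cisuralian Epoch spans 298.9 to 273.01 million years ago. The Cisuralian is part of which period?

The Cisuralian (298.9–273.01 Ma) lies entirely within 298.9–251.902 Ma, the Permian Period.

Permian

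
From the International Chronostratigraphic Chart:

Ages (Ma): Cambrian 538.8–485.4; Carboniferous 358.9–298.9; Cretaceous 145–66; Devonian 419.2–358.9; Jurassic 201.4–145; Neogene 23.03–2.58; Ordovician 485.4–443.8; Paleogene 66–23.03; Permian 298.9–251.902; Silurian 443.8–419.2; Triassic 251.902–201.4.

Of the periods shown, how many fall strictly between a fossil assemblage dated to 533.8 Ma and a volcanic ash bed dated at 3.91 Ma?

9

The older date is 533.8 Ma and the younger is 3.91 Ma.
Periods with start < 533.8 and end > 3.91 Ma: Ordovician (485.4–443.8), Silurian (443.8–419.2), Devonian (419.2–358.9), Carboniferous (358.9–298.9), Permian (298.9–251.902), Triassic (251.902–201.4), Jurassic (201.4–145), Cretaceous (145–66), Paleogene (66–23.03).
That is 9 complete periods.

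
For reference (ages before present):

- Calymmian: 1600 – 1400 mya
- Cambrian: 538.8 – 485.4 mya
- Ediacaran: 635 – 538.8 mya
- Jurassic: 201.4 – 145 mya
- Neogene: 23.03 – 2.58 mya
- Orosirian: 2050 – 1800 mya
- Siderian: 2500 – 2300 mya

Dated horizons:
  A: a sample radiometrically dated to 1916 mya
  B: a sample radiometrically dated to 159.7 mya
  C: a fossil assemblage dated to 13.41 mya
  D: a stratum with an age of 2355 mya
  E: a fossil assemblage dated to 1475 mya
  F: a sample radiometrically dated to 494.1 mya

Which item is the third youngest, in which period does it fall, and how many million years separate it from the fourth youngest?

F, in the Cambrian; 980.9 million years to E

Smaller Ma means younger, so youngest first: C 13.41 < B 159.7 < F 494.1 < E 1475 < A 1916 < D 2355.
Counting 3 along gives F (494.1 Ma); the excerpt puts that inside the Cambrian, 538.8–485.4 Ma.
Next in line is E (1475 Ma), and 1475 − 494.1 = 980.9 Myr.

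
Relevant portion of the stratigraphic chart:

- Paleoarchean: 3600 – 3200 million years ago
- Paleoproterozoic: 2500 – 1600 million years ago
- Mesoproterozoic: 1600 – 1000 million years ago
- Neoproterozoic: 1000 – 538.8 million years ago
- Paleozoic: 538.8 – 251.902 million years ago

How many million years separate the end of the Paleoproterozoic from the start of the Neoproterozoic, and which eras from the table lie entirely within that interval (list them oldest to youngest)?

End of Paleoproterozoic = 1600 Ma; start of Neoproterozoic = 1000 Ma.
Gap = 1600 − 1000 = 600 Myr.
Eras wholly inside 1600–1000 Ma: Mesoproterozoic (1600–1000).

600 million years; Mesoproterozoic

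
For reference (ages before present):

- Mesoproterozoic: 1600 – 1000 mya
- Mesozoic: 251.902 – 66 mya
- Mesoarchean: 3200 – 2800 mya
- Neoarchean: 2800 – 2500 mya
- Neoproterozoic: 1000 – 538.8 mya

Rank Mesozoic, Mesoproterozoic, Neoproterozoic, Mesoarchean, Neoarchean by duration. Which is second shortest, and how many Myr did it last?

Neoarchean, 300 million years

Durations: Mesozoic 185.902; Mesoproterozoic 600; Neoproterozoic 461.2; Mesoarchean 400; Neoarchean 300 Myr.
Sorted shortest-first: Mesozoic (185.902), Neoarchean (300), Mesoarchean (400), Neoproterozoic (461.2), Mesoproterozoic (600).
The second shortest is Neoarchean at 300 Myr.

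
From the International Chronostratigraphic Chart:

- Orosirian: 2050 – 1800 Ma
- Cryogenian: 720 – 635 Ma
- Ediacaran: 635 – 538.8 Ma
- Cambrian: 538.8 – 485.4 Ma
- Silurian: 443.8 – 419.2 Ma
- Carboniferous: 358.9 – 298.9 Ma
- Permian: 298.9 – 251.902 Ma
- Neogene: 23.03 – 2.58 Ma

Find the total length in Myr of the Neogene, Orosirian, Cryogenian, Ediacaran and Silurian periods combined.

Each duration: Neogene = 20.45; Orosirian = 250; Cryogenian = 85; Ediacaran = 96.2; Silurian = 24.6.
Sum: 20.45 + 250 + 85 + 96.2 + 24.6 = 476.25 Myr.

476.25 million years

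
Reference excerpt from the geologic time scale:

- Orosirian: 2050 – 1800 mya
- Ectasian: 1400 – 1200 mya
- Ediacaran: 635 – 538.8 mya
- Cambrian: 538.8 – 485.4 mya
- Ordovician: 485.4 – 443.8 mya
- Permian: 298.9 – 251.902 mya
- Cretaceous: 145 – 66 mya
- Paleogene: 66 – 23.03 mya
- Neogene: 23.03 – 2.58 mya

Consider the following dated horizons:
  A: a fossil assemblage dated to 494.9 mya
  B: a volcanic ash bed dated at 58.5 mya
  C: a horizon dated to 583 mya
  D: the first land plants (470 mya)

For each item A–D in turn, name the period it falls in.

A — Cambrian; B — Paleogene; C — Ediacaran; D — Ordovician

A: 494.9 Ma lies in 538.8–485.4 Ma, so Cambrian.
B: 58.5 Ma lies in 66–23.03 Ma, so Paleogene.
C: 583 Ma lies in 635–538.8 Ma, so Ediacaran.
D: 470 Ma lies in 485.4–443.8 Ma, so Ordovician.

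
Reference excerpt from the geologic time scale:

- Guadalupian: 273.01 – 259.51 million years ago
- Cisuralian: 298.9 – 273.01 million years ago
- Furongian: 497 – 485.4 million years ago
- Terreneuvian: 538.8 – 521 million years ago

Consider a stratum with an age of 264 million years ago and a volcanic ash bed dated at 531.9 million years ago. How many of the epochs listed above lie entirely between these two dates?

531.9 Ma sits inside the Terreneuvian (538.8–521) and 264 Ma inside the Guadalupian (273.01–259.51); neither of those is wholly between the two dates.
The listed epochs lying completely between them are Furongian, Cisuralian — 2 in all.

2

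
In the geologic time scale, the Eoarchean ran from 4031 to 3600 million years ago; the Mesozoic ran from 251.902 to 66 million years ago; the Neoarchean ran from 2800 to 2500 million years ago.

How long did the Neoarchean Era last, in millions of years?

2800 − 2500 = 300 million years.

300 million years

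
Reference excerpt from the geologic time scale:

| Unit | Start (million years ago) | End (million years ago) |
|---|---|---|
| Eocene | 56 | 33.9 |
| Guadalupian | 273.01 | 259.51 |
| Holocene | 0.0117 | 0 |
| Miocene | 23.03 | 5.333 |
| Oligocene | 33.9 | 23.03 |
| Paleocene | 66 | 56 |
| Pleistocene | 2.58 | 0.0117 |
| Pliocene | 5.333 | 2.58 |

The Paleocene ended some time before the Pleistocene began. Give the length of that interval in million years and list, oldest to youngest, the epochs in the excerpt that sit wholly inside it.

53.42 million years; Eocene, Oligocene, Miocene, Pliocene

The Paleocene closes at 56 Ma and the Pleistocene opens at 2.58 Ma, so the interval is 56 − 2.58 = 53.42 Myr.
An epoch fits inside if it starts at or after 56 Ma and ends at or before 2.58 Ma; oldest first that gives Eocene, Oligocene, Miocene, Pliocene.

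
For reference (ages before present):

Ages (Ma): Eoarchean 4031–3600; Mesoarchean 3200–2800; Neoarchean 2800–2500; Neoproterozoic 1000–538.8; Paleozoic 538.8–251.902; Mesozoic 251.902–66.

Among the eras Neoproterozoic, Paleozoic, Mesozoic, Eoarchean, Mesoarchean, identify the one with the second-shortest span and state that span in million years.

Paleozoic, 286.898 million years

Start − end for each: Neoproterozoic 1000 − 538.8 = 461.2; Paleozoic 538.8 − 251.902 = 286.898; Mesozoic 251.902 − 66 = 185.902; Eoarchean 4031 − 3600 = 431; Mesoarchean 3200 − 2800 = 400.
Ranking these from shortest: Mesozoic < Paleozoic < Mesoarchean < Eoarchean < Neoproterozoic.
Position 2 in that ranking is Paleozoic, which lasted 286.898 Myr.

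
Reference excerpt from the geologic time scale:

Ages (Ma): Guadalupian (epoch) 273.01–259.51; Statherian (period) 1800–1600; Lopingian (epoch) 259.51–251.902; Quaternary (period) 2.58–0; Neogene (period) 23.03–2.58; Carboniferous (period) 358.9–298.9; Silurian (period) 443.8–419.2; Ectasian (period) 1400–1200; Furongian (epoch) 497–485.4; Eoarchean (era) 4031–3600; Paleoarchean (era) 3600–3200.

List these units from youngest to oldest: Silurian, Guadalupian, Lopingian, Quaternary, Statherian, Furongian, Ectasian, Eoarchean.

Sorting by start age (ascending Ma, since larger Ma = older): Quaternary began 2.58, Lopingian began 259.51, Guadalupian began 273.01, Silurian began 443.8, Furongian began 497, Ectasian began 1400, Statherian began 1800, Eoarchean began 4031.

Quaternary → Lopingian → Guadalupian → Silurian → Furongian → Ectasian → Statherian → Eoarchean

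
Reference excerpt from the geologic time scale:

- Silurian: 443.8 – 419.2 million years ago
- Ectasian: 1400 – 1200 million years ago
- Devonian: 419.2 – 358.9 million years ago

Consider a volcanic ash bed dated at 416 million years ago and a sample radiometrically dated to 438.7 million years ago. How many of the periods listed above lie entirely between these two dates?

0

Checking each listed span, none has both start < 438.7 Ma and end > 416 Ma — every period straddles one of the two dates or lies outside them — so the count is 0.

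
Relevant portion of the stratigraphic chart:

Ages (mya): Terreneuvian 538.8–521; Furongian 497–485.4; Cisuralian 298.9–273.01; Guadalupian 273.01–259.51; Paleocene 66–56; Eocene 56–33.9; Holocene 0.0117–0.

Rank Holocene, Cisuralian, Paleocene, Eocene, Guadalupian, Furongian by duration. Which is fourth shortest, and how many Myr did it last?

Guadalupian, 13.5 million years

Start − end for each: Holocene 0.0117 − 0 = 0.0117; Cisuralian 298.9 − 273.01 = 25.89; Paleocene 66 − 56 = 10; Eocene 56 − 33.9 = 22.1; Guadalupian 273.01 − 259.51 = 13.5; Furongian 497 − 485.4 = 11.6.
Ranking these from shortest: Holocene < Paleocene < Furongian < Guadalupian < Eocene < Cisuralian.
Position 4 in that ranking is Guadalupian, which lasted 13.5 Myr.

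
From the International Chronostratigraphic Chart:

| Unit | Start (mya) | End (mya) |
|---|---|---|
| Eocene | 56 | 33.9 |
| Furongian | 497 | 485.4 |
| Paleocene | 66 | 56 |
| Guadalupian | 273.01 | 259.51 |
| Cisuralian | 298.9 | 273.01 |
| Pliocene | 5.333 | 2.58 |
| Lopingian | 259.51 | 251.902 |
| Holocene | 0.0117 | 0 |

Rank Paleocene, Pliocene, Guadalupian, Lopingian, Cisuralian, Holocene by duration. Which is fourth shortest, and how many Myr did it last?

Paleocene, 10 million years

Durations: Paleocene 10; Pliocene 2.753; Guadalupian 13.5; Lopingian 7.608; Cisuralian 25.89; Holocene 0.0117 Myr.
Sorted shortest-first: Holocene (0.0117), Pliocene (2.753), Lopingian (7.608), Paleocene (10), Guadalupian (13.5), Cisuralian (25.89).
The fourth shortest is Paleocene at 10 Myr.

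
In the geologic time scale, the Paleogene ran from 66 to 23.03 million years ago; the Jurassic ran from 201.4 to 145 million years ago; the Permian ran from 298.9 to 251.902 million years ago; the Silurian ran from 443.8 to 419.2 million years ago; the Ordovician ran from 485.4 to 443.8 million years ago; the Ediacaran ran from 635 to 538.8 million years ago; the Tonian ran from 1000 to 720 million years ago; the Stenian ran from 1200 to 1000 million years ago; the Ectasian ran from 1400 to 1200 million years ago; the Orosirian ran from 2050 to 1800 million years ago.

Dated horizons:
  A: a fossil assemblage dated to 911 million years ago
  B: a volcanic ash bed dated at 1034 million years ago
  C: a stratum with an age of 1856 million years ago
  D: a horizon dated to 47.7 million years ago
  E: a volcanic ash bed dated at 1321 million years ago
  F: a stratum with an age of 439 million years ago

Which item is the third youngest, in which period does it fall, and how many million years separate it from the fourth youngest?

A, in the Tonian; 123 million years to B

Sorted youngest-first by Ma: D (47.7), F (439), A (911), B (1034), E (1321), C (1856).
The third youngest is A at 911 Ma, which lies in 1000–720 Ma: the Tonian.
The fourth youngest is B at 1034 Ma; separation = |911 − 1034| = 123 Myr.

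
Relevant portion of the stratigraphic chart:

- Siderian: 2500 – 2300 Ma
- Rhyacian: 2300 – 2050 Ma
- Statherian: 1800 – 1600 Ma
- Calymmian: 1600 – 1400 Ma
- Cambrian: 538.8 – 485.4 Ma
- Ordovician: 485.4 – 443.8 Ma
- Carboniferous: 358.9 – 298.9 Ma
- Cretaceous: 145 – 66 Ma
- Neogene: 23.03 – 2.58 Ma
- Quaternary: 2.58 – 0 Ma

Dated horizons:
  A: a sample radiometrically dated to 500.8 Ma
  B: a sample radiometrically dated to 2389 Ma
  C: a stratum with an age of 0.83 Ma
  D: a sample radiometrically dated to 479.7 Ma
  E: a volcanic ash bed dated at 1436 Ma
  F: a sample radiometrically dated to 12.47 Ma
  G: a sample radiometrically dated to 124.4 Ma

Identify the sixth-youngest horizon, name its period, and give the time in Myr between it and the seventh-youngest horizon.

E, in the Calymmian; 953 million years to B

Sorted youngest-first by Ma: C (0.83), F (12.47), G (124.4), D (479.7), A (500.8), E (1436), B (2389).
The sixth youngest is E at 1436 Ma, which lies in 1600–1400 Ma: the Calymmian.
The seventh youngest is B at 2389 Ma; separation = |1436 − 2389| = 953 Myr.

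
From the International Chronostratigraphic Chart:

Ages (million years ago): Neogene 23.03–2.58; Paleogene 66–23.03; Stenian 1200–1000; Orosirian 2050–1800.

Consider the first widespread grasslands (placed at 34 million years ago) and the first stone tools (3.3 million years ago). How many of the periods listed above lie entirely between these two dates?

The older date is 34 Ma and the younger is 3.3 Ma.
No period both begins after 34 Ma and ends before 3.3 Ma, so the count is 0.

0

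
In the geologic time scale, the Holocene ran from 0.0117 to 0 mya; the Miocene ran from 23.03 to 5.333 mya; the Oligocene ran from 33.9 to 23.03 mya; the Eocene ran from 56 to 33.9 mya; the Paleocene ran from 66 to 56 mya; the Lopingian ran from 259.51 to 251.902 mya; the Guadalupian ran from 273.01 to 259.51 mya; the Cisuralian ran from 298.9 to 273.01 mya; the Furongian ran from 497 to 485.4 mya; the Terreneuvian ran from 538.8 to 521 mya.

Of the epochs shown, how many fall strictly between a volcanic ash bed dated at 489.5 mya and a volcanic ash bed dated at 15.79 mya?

489.5 Ma sits inside the Furongian (497–485.4) and 15.79 Ma inside the Miocene (23.03–5.333); neither of those is wholly between the two dates.
The listed epochs lying completely between them are Cisuralian, Guadalupian, Lopingian, Paleocene, Eocene, Oligocene — 6 in all.

6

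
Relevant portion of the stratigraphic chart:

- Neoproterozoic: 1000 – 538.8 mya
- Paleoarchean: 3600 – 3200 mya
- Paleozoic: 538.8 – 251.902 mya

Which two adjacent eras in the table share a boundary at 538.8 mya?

Neoproterozoic and Paleozoic

The Neoproterozoic ends at 538.8 mya and the Paleozoic begins at 538.8 mya, so they share that boundary.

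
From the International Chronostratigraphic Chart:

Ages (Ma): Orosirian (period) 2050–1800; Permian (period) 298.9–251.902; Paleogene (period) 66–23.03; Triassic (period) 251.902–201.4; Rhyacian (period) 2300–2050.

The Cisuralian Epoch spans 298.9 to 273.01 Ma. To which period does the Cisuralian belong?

The Cisuralian (298.9–273.01 Ma) lies entirely within 298.9–251.902 Ma, the Permian Period.

Permian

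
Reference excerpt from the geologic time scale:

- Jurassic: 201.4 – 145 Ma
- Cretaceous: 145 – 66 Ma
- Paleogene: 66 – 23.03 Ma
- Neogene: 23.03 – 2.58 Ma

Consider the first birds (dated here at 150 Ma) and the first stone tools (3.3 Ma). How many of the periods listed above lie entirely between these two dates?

150 Ma sits inside the Jurassic (201.4–145) and 3.3 Ma inside the Neogene (23.03–2.58); neither of those is wholly between the two dates.
The listed periods lying completely between them are Cretaceous, Paleogene — 2 in all.

2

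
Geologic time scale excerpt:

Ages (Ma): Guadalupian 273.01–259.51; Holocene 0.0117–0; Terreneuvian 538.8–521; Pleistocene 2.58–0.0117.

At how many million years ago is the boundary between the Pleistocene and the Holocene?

The Pleistocene ends and the Holocene begins at 0.0117 Ma.

0.0117 Ma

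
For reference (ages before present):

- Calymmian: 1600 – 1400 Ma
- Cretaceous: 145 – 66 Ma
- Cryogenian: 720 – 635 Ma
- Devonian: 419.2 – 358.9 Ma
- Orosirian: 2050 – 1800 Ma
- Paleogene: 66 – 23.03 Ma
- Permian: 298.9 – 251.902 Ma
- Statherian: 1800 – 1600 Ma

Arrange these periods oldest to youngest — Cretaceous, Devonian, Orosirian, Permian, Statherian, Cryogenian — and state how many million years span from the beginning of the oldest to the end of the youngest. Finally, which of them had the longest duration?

Orosirian, Statherian, Cryogenian, Devonian, Permian, Cretaceous; total span 1984 Myr; longest is Orosirian

From the excerpt: Cretaceous 145–66; Devonian 419.2–358.9; Orosirian 2050–1800; Permian 298.9–251.902; Statherian 1800–1600; Cryogenian 720–635 (Ma).
Larger Ma is earlier, so the oldest is Orosirian and the youngest is Cretaceous; oldest to youngest: Orosirian, Statherian, Cryogenian, Devonian, Permian, Cretaceous.
Oldest start 2050 minus youngest end 66 gives 1984 Myr overall.
Individual lengths (start − end): Orosirian 250; Permian 46.998; Devonian 60.3; Cretaceous 79; Cryogenian 85; Statherian 200. The largest is Orosirian at 250 Myr.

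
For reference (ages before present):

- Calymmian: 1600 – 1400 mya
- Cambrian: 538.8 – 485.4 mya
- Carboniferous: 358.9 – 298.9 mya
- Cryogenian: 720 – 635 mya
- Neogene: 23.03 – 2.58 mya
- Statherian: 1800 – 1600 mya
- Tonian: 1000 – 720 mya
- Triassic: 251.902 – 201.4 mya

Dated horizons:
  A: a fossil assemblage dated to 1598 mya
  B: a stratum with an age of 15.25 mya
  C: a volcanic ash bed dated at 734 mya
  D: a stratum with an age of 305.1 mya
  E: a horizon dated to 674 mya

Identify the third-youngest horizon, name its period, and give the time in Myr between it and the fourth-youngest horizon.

E, in the Cryogenian; 60 million years to C

Sorted youngest-first by Ma: B (15.25), D (305.1), E (674), C (734), A (1598).
The third youngest is E at 674 Ma, which lies in 720–635 Ma: the Cryogenian.
The fourth youngest is C at 734 Ma; separation = |674 − 734| = 60 Myr.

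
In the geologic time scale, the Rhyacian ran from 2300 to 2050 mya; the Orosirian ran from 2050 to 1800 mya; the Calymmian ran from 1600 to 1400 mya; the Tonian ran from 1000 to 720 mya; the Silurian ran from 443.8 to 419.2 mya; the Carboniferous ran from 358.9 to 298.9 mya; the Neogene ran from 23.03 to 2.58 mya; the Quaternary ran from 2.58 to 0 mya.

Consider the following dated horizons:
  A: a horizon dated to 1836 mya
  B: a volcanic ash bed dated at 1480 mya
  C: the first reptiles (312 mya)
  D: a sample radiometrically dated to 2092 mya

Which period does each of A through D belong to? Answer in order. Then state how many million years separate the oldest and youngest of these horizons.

A — Orosirian; B — Calymmian; C — Carboniferous; D — Rhyacian; span 1780 million years

Match each age against the start–end ranges in the excerpt: A = 1836 Ma → Orosirian (2050–1800); B = 1480 Ma → Calymmian (1600–1400); C = 312 Ma → Carboniferous (358.9–298.9); D = 2092 Ma → Rhyacian (2300–2050).
The largest age is 2092 Ma and the smallest is 312 Ma; their difference is 1780 Myr.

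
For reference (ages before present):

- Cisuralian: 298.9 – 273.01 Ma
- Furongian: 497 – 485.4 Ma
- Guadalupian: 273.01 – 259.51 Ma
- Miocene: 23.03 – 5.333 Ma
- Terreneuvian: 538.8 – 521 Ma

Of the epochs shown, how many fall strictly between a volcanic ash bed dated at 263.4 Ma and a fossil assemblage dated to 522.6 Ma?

2

522.6 Ma sits inside the Terreneuvian (538.8–521) and 263.4 Ma inside the Guadalupian (273.01–259.51); neither of those is wholly between the two dates.
The listed epochs lying completely between them are Furongian, Cisuralian — 2 in all.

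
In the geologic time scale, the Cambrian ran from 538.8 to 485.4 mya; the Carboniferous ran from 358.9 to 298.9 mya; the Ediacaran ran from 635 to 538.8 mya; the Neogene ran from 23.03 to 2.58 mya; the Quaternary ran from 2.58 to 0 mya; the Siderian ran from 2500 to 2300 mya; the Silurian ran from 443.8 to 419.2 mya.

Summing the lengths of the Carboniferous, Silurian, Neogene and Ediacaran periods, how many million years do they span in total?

201.25 million years

Duration is start − end for each: (358.9 − 298.9) + (443.8 − 419.2) + (23.03 − 2.58) + (635 − 538.8).
That is 60 + 24.6 + 20.45 + 96.2, which totals 201.25 million years.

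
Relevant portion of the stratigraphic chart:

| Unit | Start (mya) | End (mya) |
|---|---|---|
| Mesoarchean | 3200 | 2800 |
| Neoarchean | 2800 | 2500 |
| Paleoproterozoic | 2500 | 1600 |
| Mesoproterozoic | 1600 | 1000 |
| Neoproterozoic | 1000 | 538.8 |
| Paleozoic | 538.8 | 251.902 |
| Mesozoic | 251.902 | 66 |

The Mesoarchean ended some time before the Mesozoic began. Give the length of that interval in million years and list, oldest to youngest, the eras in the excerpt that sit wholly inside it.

2548.098 million years; Neoarchean, Paleoproterozoic, Mesoproterozoic, Neoproterozoic, Paleozoic

The Mesoarchean closes at 2800 Ma and the Mesozoic opens at 251.902 Ma, so the interval is 2800 − 251.902 = 2548.098 Myr.
An era fits inside if it starts at or after 2800 Ma and ends at or before 251.902 Ma; oldest first that gives Neoarchean, Paleoproterozoic, Mesoproterozoic, Neoproterozoic, Paleozoic.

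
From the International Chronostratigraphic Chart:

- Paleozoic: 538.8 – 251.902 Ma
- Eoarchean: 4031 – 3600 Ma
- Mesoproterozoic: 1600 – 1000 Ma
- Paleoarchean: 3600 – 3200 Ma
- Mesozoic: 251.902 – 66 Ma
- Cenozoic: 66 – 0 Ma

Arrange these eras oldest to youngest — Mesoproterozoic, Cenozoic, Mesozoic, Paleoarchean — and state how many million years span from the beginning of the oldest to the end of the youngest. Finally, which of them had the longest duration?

From the excerpt: Mesoproterozoic 1600–1000; Cenozoic 66–0; Mesozoic 251.902–66; Paleoarchean 3600–3200 (Ma).
Larger Ma is earlier, so the oldest is Paleoarchean and the youngest is Cenozoic; oldest to youngest: Paleoarchean, Mesoproterozoic, Mesozoic, Cenozoic.
Oldest start 3600 minus youngest end 0 gives 3600 Myr overall.
Individual lengths (start − end): Mesoproterozoic 600; Paleoarchean 400; Mesozoic 185.902; Cenozoic 66. The largest is Mesoproterozoic at 600 Myr.

Paleoarchean, Mesoproterozoic, Mesozoic, Cenozoic; total span 3600 Myr; longest is Mesoproterozoic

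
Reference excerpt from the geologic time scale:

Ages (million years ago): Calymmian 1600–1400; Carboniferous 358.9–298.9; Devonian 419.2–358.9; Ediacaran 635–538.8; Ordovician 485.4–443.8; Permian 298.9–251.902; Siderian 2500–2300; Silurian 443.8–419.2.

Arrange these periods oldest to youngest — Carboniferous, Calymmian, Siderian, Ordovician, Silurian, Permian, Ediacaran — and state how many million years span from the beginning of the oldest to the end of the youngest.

From the excerpt: Carboniferous 358.9–298.9; Calymmian 1600–1400; Siderian 2500–2300; Ordovician 485.4–443.8; Silurian 443.8–419.2; Permian 298.9–251.902; Ediacaran 635–538.8 (Ma).
Larger Ma is earlier, so the oldest is Siderian and the youngest is Permian; oldest to youngest: Siderian, Calymmian, Ediacaran, Ordovician, Silurian, Carboniferous, Permian.
Oldest start 2500 minus youngest end 251.902 gives 2248.098 Myr overall.

Siderian, Calymmian, Ediacaran, Ordovician, Silurian, Carboniferous, Permian; total span 2248.098 Myr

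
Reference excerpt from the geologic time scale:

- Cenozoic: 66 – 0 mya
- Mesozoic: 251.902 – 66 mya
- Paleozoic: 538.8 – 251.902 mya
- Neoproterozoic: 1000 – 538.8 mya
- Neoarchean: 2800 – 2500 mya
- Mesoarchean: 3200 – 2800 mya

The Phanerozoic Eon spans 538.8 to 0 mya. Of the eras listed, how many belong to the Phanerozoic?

Eras inside 538.8–0 Ma: Paleozoic, Mesozoic, Cenozoic — 3 in total.

3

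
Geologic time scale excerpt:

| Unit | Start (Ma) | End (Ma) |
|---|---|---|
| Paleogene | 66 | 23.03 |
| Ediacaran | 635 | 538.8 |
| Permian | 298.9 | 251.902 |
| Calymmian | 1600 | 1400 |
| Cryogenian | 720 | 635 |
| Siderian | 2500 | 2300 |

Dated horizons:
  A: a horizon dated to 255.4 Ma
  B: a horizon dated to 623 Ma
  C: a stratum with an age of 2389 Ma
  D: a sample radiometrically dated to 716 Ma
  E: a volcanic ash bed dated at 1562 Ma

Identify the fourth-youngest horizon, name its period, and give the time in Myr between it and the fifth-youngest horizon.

Smaller Ma means younger, so youngest first: A 255.4 < B 623 < D 716 < E 1562 < C 2389.
Counting 4 along gives E (1562 Ma); the excerpt puts that inside the Calymmian, 1600–1400 Ma.
Next in line is C (2389 Ma), and 2389 − 1562 = 827 Myr.

E, in the Calymmian; 827 million years to C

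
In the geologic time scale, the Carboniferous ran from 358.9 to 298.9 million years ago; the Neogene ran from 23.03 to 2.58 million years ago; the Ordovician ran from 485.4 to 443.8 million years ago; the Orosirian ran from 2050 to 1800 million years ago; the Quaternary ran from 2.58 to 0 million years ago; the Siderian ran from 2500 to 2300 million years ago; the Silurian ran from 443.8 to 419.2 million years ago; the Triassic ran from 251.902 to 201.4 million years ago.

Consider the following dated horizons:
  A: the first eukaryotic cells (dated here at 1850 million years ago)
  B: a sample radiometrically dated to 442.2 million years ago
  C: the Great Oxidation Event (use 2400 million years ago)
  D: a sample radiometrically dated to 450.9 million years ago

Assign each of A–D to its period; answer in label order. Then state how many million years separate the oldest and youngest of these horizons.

A: 1850 Ma lies in 2050–1800 Ma, so Orosirian.
B: 442.2 Ma lies in 443.8–419.2 Ma, so Silurian.
C: 2400 Ma lies in 2500–2300 Ma, so Siderian.
D: 450.9 Ma lies in 485.4–443.8 Ma, so Ordovician.
Oldest = 2400 Ma, youngest = 442.2 Ma → span 1957.8 Myr.

A — Orosirian; B — Silurian; C — Siderian; D — Ordovician; span 1957.8 million years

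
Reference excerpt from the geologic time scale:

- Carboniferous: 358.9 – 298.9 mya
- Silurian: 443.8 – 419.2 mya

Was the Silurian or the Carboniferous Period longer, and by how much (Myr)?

Carboniferous, by 35.4 million years

Silurian: 443.8 − 419.2 = 24.6 Myr.
Carboniferous: 358.9 − 298.9 = 60 Myr.
Difference: 60 − 24.6 = 35.4 Myr, so the Carboniferous was longer.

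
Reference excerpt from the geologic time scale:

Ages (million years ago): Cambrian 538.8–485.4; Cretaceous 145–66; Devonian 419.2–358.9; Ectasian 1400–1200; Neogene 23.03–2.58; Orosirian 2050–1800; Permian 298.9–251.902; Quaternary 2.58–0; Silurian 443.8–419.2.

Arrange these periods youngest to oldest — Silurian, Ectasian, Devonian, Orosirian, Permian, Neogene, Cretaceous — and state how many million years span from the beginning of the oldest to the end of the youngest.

From the excerpt: Silurian 443.8–419.2; Ectasian 1400–1200; Devonian 419.2–358.9; Orosirian 2050–1800; Permian 298.9–251.902; Neogene 23.03–2.58; Cretaceous 145–66 (Ma).
Larger Ma is earlier, so the oldest is Orosirian and the youngest is Neogene; youngest to oldest: Neogene, Cretaceous, Permian, Devonian, Silurian, Ectasian, Orosirian.
Oldest start 2050 minus youngest end 2.58 gives 2047.42 Myr overall.

Neogene → Cretaceous → Permian → Devonian → Silurian → Ectasian → Orosirian; total span 2047.42 Myr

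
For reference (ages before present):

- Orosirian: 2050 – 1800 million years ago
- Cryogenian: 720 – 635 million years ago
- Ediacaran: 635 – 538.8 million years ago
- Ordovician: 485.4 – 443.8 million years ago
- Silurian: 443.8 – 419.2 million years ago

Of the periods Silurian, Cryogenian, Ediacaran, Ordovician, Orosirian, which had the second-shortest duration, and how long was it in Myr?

Durations: Silurian 24.6; Cryogenian 85; Ediacaran 96.2; Ordovician 41.6; Orosirian 250 Myr.
Sorted shortest-first: Silurian (24.6), Ordovician (41.6), Cryogenian (85), Ediacaran (96.2), Orosirian (250).
The second shortest is Ordovician at 41.6 Myr.

Ordovician, 41.6 million years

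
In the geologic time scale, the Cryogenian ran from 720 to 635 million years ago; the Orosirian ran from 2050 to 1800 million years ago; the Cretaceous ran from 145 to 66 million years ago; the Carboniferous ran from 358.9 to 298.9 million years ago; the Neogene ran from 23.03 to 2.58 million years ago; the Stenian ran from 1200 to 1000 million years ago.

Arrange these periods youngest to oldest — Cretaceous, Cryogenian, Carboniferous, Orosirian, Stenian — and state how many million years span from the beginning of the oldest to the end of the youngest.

Cretaceous, Carboniferous, Cryogenian, Stenian, Orosirian; total span 1984 Myr

Start ages (Ma): Orosirian 2050, Stenian 1200, Cryogenian 720, Carboniferous 358.9, Cretaceous 145.
Ordered youngest to oldest: Cretaceous, Carboniferous, Cryogenian, Stenian, Orosirian.
Span = 2050 − 66 = 1984 Myr.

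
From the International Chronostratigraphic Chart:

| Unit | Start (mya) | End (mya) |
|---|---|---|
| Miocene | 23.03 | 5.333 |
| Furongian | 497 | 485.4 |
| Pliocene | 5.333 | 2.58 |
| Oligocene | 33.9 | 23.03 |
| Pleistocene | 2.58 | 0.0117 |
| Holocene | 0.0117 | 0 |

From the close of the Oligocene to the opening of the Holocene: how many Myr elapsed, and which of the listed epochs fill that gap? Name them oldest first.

23.0183 million years; Miocene, Pliocene, Pleistocene

The Oligocene closes at 23.03 Ma and the Holocene opens at 0.0117 Ma, so the interval is 23.03 − 0.0117 = 23.0183 Myr.
An epoch fits inside if it starts at or after 23.03 Ma and ends at or before 0.0117 Ma; oldest first that gives Miocene, Pliocene, Pleistocene.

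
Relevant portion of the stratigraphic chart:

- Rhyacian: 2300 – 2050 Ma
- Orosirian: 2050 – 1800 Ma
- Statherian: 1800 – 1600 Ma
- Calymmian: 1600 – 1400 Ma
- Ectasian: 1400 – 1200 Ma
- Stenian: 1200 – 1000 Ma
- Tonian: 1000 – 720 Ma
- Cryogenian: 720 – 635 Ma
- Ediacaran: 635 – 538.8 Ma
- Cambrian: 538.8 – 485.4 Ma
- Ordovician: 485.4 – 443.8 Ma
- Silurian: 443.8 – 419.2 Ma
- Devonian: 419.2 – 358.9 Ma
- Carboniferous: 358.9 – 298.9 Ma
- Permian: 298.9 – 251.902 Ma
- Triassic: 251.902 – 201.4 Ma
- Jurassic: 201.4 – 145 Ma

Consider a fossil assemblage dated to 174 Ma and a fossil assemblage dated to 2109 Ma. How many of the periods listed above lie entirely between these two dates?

The older date is 2109 Ma and the younger is 174 Ma.
Periods with start < 2109 and end > 174 Ma: Orosirian (2050–1800), Statherian (1800–1600), Calymmian (1600–1400), Ectasian (1400–1200), Stenian (1200–1000), Tonian (1000–720), Cryogenian (720–635), Ediacaran (635–538.8), Cambrian (538.8–485.4), Ordovician (485.4–443.8), Silurian (443.8–419.2), Devonian (419.2–358.9), Carboniferous (358.9–298.9), Permian (298.9–251.902), Triassic (251.902–201.4).
That is 15 complete periods.

15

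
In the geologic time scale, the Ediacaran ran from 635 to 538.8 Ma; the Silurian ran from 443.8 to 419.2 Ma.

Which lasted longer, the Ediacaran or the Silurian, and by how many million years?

Ediacaran: 635 − 538.8 = 96.2 Myr.
Silurian: 443.8 − 419.2 = 24.6 Myr.
Difference: 96.2 − 24.6 = 71.6 Myr, so the Ediacaran was longer.

Ediacaran, by 71.6 million years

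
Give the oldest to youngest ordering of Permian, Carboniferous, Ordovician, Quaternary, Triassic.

Group by era (each group listed oldest first) — Paleozoic: Ordovician, Carboniferous, Permian; Mesozoic: Triassic; Cenozoic: Quaternary. The eras run Paleozoic → Mesozoic → Cenozoic. Concatenating the groups in that era order gives oldest to youngest directly.

Ordovician, Carboniferous, Permian, Triassic, Quaternary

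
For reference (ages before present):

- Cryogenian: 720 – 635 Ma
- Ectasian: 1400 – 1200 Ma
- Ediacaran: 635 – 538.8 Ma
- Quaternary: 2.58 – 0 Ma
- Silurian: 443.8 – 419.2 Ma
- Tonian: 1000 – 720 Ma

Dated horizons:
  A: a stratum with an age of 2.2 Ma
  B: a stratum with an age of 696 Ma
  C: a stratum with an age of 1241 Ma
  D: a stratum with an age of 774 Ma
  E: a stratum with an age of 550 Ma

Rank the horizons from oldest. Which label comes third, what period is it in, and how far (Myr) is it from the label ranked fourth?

B, in the Cryogenian; 146 million years to E

Sorted oldest-first by Ma: C (1241), D (774), B (696), E (550), A (2.2).
The third oldest is B at 696 Ma, which lies in 720–635 Ma: the Cryogenian.
The fourth oldest is E at 550 Ma; separation = |696 − 550| = 146 Myr.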